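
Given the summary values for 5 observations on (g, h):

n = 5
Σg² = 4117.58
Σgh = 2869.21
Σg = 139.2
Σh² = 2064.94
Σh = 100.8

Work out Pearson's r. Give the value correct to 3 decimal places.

r = (nΣgh − ΣgΣh) / √[(nΣg² − (Σg)²)(nΣh² − (Σh)²)]
Numerator: 5×2869.21 − 139.2×100.8 = 314.69
Denominator: √[(20587.9 − 19376.64)(10324.7 − 10160.64)] = √[1211.26 × 164.06] = 445.7794
r = 314.69 / 445.7794 ≈ 0.706

0.706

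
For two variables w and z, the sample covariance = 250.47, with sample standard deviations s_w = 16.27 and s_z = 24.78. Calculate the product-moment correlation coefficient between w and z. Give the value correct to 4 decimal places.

r = Cov(w,z) / (s_w · s_z) = 250.47 / (16.27 × 24.78)
  = 250.47 / 403.1706 ≈ 0.6213

0.6213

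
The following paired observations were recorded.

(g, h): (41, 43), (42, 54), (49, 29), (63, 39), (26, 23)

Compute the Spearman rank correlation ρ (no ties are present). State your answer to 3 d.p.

0.200

Rank g: 2, 3, 4, 5, 1
Rank h: 4, 5, 2, 3, 1
d = rank(g) − rank(h): -2, -2, 2, 2, 0; Σd² = 16
ρ = 1 − 6Σd² / [n(n²−1)] = 1 − 6×16 / (5×24) = 1 − 96/120 ≈ 0.200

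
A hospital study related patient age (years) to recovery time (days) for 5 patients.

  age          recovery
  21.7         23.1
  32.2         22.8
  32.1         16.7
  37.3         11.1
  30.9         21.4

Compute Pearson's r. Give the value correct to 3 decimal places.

-0.742

n = 5, Σx = 154.2, Σy = 95.1, Σx² = 4884.24, Σy² = 1913.51, Σxy = 2846.79
nΣxy − ΣxΣy = 14233.95 − 14664.42 = -430.47
nΣx² − (Σx)² = 24421.2 − 23777.64 = 643.56; nΣy² − (Σy)² = 9567.55 − 9044.01 = 523.54
r = -430.47 / √(643.56 × 523.54) = -430.47 / 580.4562 ≈ -0.742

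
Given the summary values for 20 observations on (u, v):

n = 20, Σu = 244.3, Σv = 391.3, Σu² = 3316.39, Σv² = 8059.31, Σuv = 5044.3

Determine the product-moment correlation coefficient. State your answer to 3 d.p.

r = (nΣuv − ΣuΣv) / √[(nΣu² − (Σu)²)(nΣv² − (Σv)²)]
Numerator: 20×5044.3 − 244.3×391.3 = 5291.41
Denominator: √[(66327.8 − 59682.49)(161186.2 − 153115.69)] = √[6645.31 × 8070.51] = 7323.3217
r = 5291.41 / 7323.3217 ≈ 0.723

0.723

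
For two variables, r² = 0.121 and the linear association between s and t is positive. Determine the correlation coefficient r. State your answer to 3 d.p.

0.348

|r| = √0.121 = 0.348
The association is positive, so r = 0.348.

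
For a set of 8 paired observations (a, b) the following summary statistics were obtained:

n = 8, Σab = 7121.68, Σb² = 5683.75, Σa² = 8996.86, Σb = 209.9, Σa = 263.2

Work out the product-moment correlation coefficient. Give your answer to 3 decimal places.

r = (nΣab − ΣaΣb) / √[(nΣa² − (Σa)²)(nΣb² − (Σb)²)]
Numerator: 8×7121.68 − 263.2×209.9 = 1727.76
Denominator: √[(71974.88 − 69274.24)(45470 − 44058.01)] = √[2700.64 × 1411.99] = 1952.7613
r = 1727.76 / 1952.7613 ≈ 0.885

0.885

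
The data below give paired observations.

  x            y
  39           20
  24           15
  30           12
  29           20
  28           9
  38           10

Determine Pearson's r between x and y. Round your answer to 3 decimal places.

0.121

n = 6, Σx = 188, Σy = 86, Σx² = 6066, Σy² = 1350, Σxy = 2712
nΣxy − ΣxΣy = 16272 − 16168 = 104
nΣx² − (Σx)² = 36396 − 35344 = 1052; nΣy² − (Σy)² = 8100 − 7396 = 704
r = 104 / √(1052 × 704) = 104 / 860.5858 ≈ 0.121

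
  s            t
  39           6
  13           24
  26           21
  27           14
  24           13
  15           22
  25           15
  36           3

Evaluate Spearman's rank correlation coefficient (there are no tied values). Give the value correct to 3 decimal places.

-0.810

Rank s: 8, 1, 5, 6, 3, 2, 4, 7
Rank t: 2, 8, 6, 4, 3, 7, 5, 1
d = rank(s) − rank(t): 6, -7, -1, 2, 0, -5, -1, 6; Σd² = 152
ρ = 1 − 6Σd² / [n(n²−1)] = 1 − 6×152 / (8×63) = 1 − 912/504 ≈ -0.810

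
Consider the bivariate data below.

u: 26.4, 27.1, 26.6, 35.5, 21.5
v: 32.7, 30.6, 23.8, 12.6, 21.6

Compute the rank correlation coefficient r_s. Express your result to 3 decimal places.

Rank u: 2, 4, 3, 5, 1
Rank v: 5, 4, 3, 1, 2
d = rank(u) − rank(v): -3, 0, 0, 4, -1; Σd² = 26
ρ = 1 − 6Σd² / [n(n²−1)] = 1 − 6×26 / (5×24) = 1 − 156/120 ≈ -0.300

-0.300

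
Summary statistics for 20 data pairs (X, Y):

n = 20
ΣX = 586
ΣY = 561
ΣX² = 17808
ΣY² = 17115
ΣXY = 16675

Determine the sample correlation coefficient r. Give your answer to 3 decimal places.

0.253

r = (nΣXY − ΣXΣY) / √[(nΣX² − (ΣX)²)(nΣY² − (ΣY)²)]
Numerator: 20×16675 − 586×561 = 4754
Denominator: √[(356160 − 343396)(342300 − 314721)] = √[12764 × 27579] = 18762.1522
r = 4754 / 18762.1522 ≈ 0.253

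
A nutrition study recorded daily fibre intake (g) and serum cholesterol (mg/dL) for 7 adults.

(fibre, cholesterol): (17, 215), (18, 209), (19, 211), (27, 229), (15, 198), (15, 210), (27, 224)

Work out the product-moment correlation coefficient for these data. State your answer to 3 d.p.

0.891

n = 7, Σx = 138, Σy = 1496, Σx² = 2882, Σy² = 320348, Σxy = 29777
nΣxy − ΣxΣy = 208439 − 206448 = 1991
nΣx² − (Σx)² = 20174 − 19044 = 1130; nΣy² − (Σy)² = 2242436 − 2238016 = 4420
r = 1991 / √(1130 × 4420) = 1991 / 2234.8602 ≈ 0.891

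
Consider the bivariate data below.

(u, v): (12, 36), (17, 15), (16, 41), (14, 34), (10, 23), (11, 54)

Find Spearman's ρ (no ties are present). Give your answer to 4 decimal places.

-0.2571

Rank u: 3, 6, 5, 4, 1, 2
Rank v: 4, 1, 5, 3, 2, 6
d = rank(u) − rank(v): -1, 5, 0, 1, -1, -4; Σd² = 44
ρ = 1 − 6Σd² / [n(n²−1)] = 1 − 6×44 / (6×35) = 1 − 264/210 ≈ -0.2571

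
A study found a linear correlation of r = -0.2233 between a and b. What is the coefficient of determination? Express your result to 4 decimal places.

0.0499

r² = (-0.2233)² = 0.0499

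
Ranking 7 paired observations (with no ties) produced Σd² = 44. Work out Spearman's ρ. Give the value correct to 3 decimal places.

ρ = 1 − 6Σd² / [n(n²−1)] = 1 − 6×44 / (7×48)
  = 1 − 264/336 = 1 − 0.7857 ≈ 0.214

0.214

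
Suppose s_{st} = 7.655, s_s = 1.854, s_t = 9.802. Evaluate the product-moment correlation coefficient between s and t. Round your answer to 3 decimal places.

r = Cov(s,t) / (s_s · s_t) = 7.655 / (1.854 × 9.802)
  = 7.655 / 18.1729 ≈ 0.421

0.421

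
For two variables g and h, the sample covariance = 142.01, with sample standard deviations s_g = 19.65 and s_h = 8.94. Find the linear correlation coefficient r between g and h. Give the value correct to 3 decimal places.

r = Cov(g,h) / (s_g · s_h) = 142.01 / (19.65 × 8.94)
  = 142.01 / 175.6710 ≈ 0.808

0.808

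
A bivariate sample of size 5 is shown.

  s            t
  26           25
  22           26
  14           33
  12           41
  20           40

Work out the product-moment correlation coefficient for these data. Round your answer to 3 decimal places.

-0.727

n = 5, Σs = 94, Σt = 165, Σs² = 1900, Σt² = 5671, Σst = 2976
nΣst − ΣsΣt = 14880 − 15510 = -630
nΣs² − (Σs)² = 9500 − 8836 = 664; nΣt² − (Σt)² = 28355 − 27225 = 1130
r = -630 / √(664 × 1130) = -630 / 866.2101 ≈ -0.727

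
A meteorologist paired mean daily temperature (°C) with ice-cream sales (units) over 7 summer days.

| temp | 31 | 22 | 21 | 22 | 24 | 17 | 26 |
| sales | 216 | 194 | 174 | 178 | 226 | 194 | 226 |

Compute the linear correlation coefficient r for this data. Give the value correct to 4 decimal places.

0.6048

n = 7, Σx = 163, Σy = 1408, Σx² = 3911, Σy² = 286040, Σxy = 33132
nΣxy − ΣxΣy = 231924 − 229504 = 2420
nΣx² − (Σx)² = 27377 − 26569 = 808; nΣy² − (Σy)² = 2002280 − 1982464 = 19816
r = 2420 / √(808 × 19816) = 2420 / 4001.4157 ≈ 0.6048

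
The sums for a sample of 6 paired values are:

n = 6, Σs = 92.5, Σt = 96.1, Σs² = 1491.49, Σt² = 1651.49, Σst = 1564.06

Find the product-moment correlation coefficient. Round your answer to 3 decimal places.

r = (nΣst − ΣsΣt) / √[(nΣs² − (Σs)²)(nΣt² − (Σt)²)]
Numerator: 6×1564.06 − 92.5×96.1 = 495.11
Denominator: √[(8948.94 − 8556.25)(9908.94 − 9235.21)] = √[392.69 × 673.73] = 514.3608
r = 495.11 / 514.3608 ≈ 0.963

0.963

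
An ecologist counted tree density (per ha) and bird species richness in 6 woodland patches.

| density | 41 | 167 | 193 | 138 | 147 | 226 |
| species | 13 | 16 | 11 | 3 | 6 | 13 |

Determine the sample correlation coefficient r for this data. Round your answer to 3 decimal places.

n = 6, Σx = 912, Σy = 62, Σx² = 158548, Σy² = 760, Σxy = 9562
nΣxy − ΣxΣy = 57372 − 56544 = 828
nΣx² − (Σx)² = 951288 − 831744 = 119544; nΣy² − (Σy)² = 4560 − 3844 = 716
r = 828 / √(119544 × 716) = 828 / 9251.6757 ≈ 0.089

0.089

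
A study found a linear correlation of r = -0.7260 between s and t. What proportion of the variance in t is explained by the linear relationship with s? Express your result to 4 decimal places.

r² = (-0.7260)² = 0.5271

0.5271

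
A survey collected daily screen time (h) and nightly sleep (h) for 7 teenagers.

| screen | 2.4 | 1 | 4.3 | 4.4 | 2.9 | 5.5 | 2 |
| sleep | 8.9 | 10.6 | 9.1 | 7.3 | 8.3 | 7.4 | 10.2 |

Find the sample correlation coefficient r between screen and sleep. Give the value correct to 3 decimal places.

n = 7, Σx = 22.5, Σy = 61.8, Σx² = 87.27, Σy² = 555.36, Σxy = 188.38
nΣxy − ΣxΣy = 1318.66 − 1390.5 = -71.84
nΣx² − (Σx)² = 610.89 − 506.25 = 104.64; nΣy² − (Σy)² = 3887.52 − 3819.24 = 68.28
r = -71.84 / √(104.64 × 68.28) = -71.84 / 84.5270 ≈ -0.850

-0.850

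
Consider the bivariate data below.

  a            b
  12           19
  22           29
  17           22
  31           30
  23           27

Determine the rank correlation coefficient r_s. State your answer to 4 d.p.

0.9000

Rank a: 1, 3, 2, 5, 4
Rank b: 1, 4, 2, 5, 3
d = rank(a) − rank(b): 0, -1, 0, 0, 1; Σd² = 2
ρ = 1 − 6Σd² / [n(n²−1)] = 1 − 6×2 / (5×24) = 1 − 12/120 ≈ 0.9000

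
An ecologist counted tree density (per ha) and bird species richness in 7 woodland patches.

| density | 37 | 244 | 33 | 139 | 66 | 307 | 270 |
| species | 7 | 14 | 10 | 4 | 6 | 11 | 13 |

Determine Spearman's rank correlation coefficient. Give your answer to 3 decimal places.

Rank density: 2, 5, 1, 4, 3, 7, 6
Rank species: 3, 7, 4, 1, 2, 5, 6
d = rank(density) − rank(species): -1, -2, -3, 3, 1, 2, 0; Σd² = 28
ρ = 1 − 6Σd² / [n(n²−1)] = 1 − 6×28 / (7×48) = 1 − 168/336 ≈ 0.500

0.500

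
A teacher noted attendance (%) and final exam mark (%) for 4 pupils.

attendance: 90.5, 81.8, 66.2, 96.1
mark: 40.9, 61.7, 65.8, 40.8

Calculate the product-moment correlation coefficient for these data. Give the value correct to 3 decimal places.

-0.910

n = 4, Σx = 334.6, Σy = 209.2, Σx² = 28499.14, Σy² = 11473.98, Σxy = 17025.35
nΣxy − ΣxΣy = 68101.4 − 69998.32 = -1896.92
nΣx² − (Σx)² = 113996.56 − 111957.16 = 2039.4; nΣy² − (Σy)² = 45895.92 − 43764.64 = 2131.28
r = -1896.92 / √(2039.4 × 2131.28) = -1896.92 / 2084.8339 ≈ -0.910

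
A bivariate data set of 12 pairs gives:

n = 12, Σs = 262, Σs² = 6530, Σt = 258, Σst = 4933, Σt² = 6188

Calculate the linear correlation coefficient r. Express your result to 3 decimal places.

-0.972

r = (nΣst − ΣsΣt) / √[(nΣs² − (Σs)²)(nΣt² − (Σt)²)]
Numerator: 12×4933 − 262×258 = -8400
Denominator: √[(78360 − 68644)(74256 − 66564)] = √[9716 × 7692] = 8644.9680
r = -8400 / 8644.9680 ≈ -0.972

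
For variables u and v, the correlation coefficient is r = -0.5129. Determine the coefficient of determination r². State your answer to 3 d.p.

r² = (-0.5129)² = 0.263

0.263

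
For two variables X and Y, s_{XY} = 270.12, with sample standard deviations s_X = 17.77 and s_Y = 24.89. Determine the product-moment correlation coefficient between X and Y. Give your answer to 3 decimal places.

0.611

r = Cov(X,Y) / (s_X · s_Y) = 270.12 / (17.77 × 24.89)
  = 270.12 / 442.2953 ≈ 0.611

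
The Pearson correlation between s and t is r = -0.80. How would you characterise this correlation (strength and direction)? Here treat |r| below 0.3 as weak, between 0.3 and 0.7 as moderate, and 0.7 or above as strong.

r = -0.80 < 0 so the relationship is negative.
|r| = 0.80, which falls in the strong range.

strong negative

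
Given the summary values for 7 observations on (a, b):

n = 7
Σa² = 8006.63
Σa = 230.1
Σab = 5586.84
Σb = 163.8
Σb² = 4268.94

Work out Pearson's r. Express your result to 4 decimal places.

0.4608

r = (nΣab − ΣaΣb) / √[(nΣa² − (Σa)²)(nΣb² − (Σb)²)]
Numerator: 7×5586.84 − 230.1×163.8 = 1417.5
Denominator: √[(56046.41 − 52946.01)(29882.58 − 26830.44)] = √[3100.4 × 3052.14] = 3076.1754
r = 1417.5 / 3076.1754 ≈ 0.4608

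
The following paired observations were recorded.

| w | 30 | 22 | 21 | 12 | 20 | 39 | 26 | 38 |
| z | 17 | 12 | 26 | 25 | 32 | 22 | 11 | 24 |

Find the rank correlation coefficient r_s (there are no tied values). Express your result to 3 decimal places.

Rank w: 6, 4, 3, 1, 2, 8, 5, 7
Rank z: 3, 2, 7, 6, 8, 4, 1, 5
d = rank(w) − rank(z): 3, 2, -4, -5, -6, 4, 4, 2; Σd² = 126
ρ = 1 − 6Σd² / [n(n²−1)] = 1 − 6×126 / (8×63) = 1 − 756/504 ≈ -0.500

-0.500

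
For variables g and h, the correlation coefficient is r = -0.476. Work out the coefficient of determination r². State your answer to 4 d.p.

r² = (-0.476)² = 0.2266

0.2266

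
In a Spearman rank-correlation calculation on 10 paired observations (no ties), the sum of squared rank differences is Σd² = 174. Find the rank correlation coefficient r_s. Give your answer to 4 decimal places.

-0.0545

ρ = 1 − 6Σd² / [n(n²−1)] = 1 − 6×174 / (10×99)
  = 1 − 1044/990 = 1 − 1.05455 ≈ -0.0545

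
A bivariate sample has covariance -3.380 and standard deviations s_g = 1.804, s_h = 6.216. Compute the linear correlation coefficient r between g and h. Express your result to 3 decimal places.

-0.301

r = Cov(g,h) / (s_g · s_h) = -3.380 / (1.804 × 6.216)
  = -3.380 / 11.2137 ≈ -0.301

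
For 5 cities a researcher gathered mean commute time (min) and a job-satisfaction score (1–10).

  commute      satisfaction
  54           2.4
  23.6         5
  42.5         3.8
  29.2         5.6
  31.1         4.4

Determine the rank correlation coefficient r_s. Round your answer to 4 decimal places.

-0.9000

Rank commute: 5, 1, 4, 2, 3
Rank satisfaction: 1, 4, 2, 5, 3
d = rank(commute) − rank(satisfaction): 4, -3, 2, -3, 0; Σd² = 38
ρ = 1 − 6Σd² / [n(n²−1)] = 1 − 6×38 / (5×24) = 1 − 228/120 ≈ -0.9000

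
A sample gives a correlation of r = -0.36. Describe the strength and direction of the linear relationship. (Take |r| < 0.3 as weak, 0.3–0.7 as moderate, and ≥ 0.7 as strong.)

moderate negative

r = -0.36 < 0 so the relationship is negative.
|r| = 0.36, which falls in the moderate range.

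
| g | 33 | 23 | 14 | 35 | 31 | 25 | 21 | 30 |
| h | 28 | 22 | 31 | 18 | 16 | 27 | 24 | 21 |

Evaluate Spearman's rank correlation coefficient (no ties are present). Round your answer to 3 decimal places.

Rank g: 7, 3, 1, 8, 6, 4, 2, 5
Rank h: 7, 4, 8, 2, 1, 6, 5, 3
d = rank(g) − rank(h): 0, -1, -7, 6, 5, -2, -3, 2; Σd² = 128
ρ = 1 − 6Σd² / [n(n²−1)] = 1 − 6×128 / (8×63) = 1 − 768/504 ≈ -0.524

-0.524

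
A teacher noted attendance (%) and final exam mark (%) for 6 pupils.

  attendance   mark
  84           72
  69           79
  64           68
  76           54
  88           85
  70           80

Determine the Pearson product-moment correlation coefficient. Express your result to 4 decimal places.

0.2169

n = 6, Σx = 451, Σy = 438, Σx² = 34333, Σy² = 32590, Σxy = 33035
nΣxy − ΣxΣy = 198210 − 197538 = 672
nΣx² − (Σx)² = 205998 − 203401 = 2597; nΣy² − (Σy)² = 195540 − 191844 = 3696
r = 672 / √(2597 × 3696) = 672 / 3098.1465 ≈ 0.2169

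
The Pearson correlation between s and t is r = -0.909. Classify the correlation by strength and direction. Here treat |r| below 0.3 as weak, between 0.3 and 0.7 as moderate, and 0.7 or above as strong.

r = -0.909 < 0 so the relationship is negative.
|r| = 0.909, which falls in the strong range.

strong negative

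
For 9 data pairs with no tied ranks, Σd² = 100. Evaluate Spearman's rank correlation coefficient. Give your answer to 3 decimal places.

ρ = 1 − 6Σd² / [n(n²−1)] = 1 − 6×100 / (9×80)
  = 1 − 600/720 = 1 − 0.8333 ≈ 0.167

0.167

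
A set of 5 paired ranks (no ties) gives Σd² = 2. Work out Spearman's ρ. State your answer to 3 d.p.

ρ = 1 − 6Σd² / [n(n²−1)] = 1 − 6×2 / (5×24)
  = 1 − 12/120 = 1 − 0.1000 ≈ 0.900

0.900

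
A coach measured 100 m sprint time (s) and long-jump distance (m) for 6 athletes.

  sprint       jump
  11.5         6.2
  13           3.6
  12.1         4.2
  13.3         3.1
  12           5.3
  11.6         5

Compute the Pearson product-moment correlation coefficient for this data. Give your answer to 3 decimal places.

-0.917

n = 6, Σx = 73.5, Σy = 27.4, Σx² = 903.11, Σy² = 131.74, Σxy = 331.75
nΣxy − ΣxΣy = 1990.5 − 2013.9 = -23.4
nΣx² − (Σx)² = 5418.66 − 5402.25 = 16.41; nΣy² − (Σy)² = 790.44 − 750.76 = 39.68
r = -23.4 / √(16.41 × 39.68) = -23.4 / 25.5176 ≈ -0.917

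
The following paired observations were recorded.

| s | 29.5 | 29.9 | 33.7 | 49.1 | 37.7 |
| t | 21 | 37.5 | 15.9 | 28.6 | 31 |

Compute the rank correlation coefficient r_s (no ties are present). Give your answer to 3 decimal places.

0.100

Rank s: 1, 2, 3, 5, 4
Rank t: 2, 5, 1, 3, 4
d = rank(s) − rank(t): -1, -3, 2, 2, 0; Σd² = 18
ρ = 1 − 6Σd² / [n(n²−1)] = 1 − 6×18 / (5×24) = 1 − 108/120 ≈ 0.100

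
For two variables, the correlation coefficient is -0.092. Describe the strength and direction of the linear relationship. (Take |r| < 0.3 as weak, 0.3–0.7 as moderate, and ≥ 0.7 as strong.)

r = -0.092 < 0 so the relationship is negative.
|r| = 0.092, which falls in the weak range.

weak negative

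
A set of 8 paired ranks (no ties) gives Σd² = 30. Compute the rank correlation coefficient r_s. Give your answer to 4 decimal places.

ρ = 1 − 6Σd² / [n(n²−1)] = 1 − 6×30 / (8×63)
  = 1 − 180/504 = 1 − 0.35714 ≈ 0.6429

0.6429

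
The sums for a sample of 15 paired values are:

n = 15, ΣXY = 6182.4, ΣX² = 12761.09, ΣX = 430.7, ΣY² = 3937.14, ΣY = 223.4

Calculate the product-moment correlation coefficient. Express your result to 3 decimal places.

-0.473

r = (nΣXY − ΣXΣY) / √[(nΣX² − (ΣX)²)(nΣY² − (ΣY)²)]
Numerator: 15×6182.4 − 430.7×223.4 = -3482.38
Denominator: √[(191416.35 − 185502.49)(59057.1 − 49907.56)] = √[5913.86 × 9149.54] = 7355.8887
r = -3482.38 / 7355.8887 ≈ -0.473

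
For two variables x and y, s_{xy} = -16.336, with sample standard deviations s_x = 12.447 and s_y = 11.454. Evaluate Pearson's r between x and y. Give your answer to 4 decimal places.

r = Cov(x,y) / (s_x · s_y) = -16.336 / (12.447 × 11.454)
  = -16.336 / 142.5679 ≈ -0.1146

-0.1146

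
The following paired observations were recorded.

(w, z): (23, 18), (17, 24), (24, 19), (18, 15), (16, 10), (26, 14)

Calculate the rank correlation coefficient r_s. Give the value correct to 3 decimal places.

Rank w: 4, 2, 5, 3, 1, 6
Rank z: 4, 6, 5, 3, 1, 2
d = rank(w) − rank(z): 0, -4, 0, 0, 0, 4; Σd² = 32
ρ = 1 − 6Σd² / [n(n²−1)] = 1 − 6×32 / (6×35) = 1 − 192/210 ≈ 0.086

0.086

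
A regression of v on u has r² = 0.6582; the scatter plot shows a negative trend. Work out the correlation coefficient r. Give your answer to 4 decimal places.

|r| = √0.6582 = 0.8113
The association is negative, so r = −0.8113.

-0.8113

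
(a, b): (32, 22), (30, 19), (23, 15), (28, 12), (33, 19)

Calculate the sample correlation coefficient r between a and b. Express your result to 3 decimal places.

0.671

n = 5, Σa = 146, Σb = 87, Σa² = 4326, Σb² = 1575, Σab = 2582
nΣab − ΣaΣb = 12910 − 12702 = 208
nΣa² − (Σa)² = 21630 − 21316 = 314; nΣb² − (Σb)² = 7875 − 7569 = 306
r = 208 / √(314 × 306) = 208 / 309.9742 ≈ 0.671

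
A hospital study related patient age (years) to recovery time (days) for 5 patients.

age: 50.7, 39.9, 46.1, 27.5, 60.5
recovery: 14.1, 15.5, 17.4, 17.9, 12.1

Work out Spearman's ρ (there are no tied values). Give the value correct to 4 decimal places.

-0.9000

Rank age: 4, 2, 3, 1, 5
Rank recovery: 2, 3, 4, 5, 1
d = rank(age) − rank(recovery): 2, -1, -1, -4, 4; Σd² = 38
ρ = 1 − 6Σd² / [n(n²−1)] = 1 − 6×38 / (5×24) = 1 − 228/120 ≈ -0.9000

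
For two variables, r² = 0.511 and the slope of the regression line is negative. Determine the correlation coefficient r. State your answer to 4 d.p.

|r| = √0.511 = 0.7148
The association is negative, so r = −0.7148.

-0.7148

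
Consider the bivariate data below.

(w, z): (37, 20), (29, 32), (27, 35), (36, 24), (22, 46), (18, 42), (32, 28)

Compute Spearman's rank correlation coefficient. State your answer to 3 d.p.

Rank w: 7, 4, 3, 6, 2, 1, 5
Rank z: 1, 4, 5, 2, 7, 6, 3
d = rank(w) − rank(z): 6, 0, -2, 4, -5, -5, 2; Σd² = 110
ρ = 1 − 6Σd² / [n(n²−1)] = 1 − 6×110 / (7×48) = 1 − 660/336 ≈ -0.964

-0.964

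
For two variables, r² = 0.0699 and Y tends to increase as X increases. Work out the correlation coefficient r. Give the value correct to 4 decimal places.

0.2644

|r| = √0.0699 = 0.2644
The association is positive, so r = 0.2644.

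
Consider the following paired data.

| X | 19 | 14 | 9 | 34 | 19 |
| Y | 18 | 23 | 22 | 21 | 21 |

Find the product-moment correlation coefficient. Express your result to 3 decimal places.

n = 5, ΣX = 95, ΣY = 105, ΣX² = 2155, ΣY² = 2219, ΣXY = 1975
nΣXY − ΣXΣY = 9875 − 9975 = -100
nΣX² − (ΣX)² = 10775 − 9025 = 1750; nΣY² − (ΣY)² = 11095 − 11025 = 70
r = -100 / √(1750 × 70) = -100 / 350.0000 ≈ -0.286

-0.286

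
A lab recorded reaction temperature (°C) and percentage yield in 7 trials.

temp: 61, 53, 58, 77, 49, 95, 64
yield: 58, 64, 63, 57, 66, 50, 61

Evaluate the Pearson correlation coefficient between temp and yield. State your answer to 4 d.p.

n = 7, Σx = 457, Σy = 419, Σx² = 31345, Σy² = 25255, Σxy = 26861
nΣxy − ΣxΣy = 188027 − 191483 = -3456
nΣx² − (Σx)² = 219415 − 208849 = 10566; nΣy² − (Σy)² = 176785 − 175561 = 1224
r = -3456 / √(10566 × 1224) = -3456 / 3596.2180 ≈ -0.9610

-0.9610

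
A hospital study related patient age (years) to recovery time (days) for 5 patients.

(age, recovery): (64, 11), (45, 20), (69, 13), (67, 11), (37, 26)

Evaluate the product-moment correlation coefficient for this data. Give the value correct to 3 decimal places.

n = 5, Σx = 282, Σy = 81, Σx² = 16740, Σy² = 1487, Σxy = 4200
nΣxy − ΣxΣy = 21000 − 22842 = -1842
nΣx² − (Σx)² = 83700 − 79524 = 4176; nΣy² − (Σy)² = 7435 − 6561 = 874
r = -1842 / √(4176 × 874) = -1842 / 1910.4513 ≈ -0.964

-0.964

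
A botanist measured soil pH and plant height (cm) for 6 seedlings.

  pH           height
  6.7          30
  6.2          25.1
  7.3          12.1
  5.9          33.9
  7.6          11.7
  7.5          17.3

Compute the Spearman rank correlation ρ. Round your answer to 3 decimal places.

-0.886

Rank pH: 3, 2, 4, 1, 6, 5
Rank height: 5, 4, 2, 6, 1, 3
d = rank(pH) − rank(height): -2, -2, 2, -5, 5, 2; Σd² = 66
ρ = 1 − 6Σd² / [n(n²−1)] = 1 − 6×66 / (6×35) = 1 − 396/210 ≈ -0.886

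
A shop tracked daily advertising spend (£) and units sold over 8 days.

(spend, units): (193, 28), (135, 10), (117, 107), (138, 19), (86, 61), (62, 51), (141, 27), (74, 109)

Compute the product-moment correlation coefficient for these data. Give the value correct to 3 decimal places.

n = 8, Σx = 946, Σy = 412, Σx² = 124804, Σy² = 31626, Σxy = 42176
nΣxy − ΣxΣy = 337408 − 389752 = -52344
nΣx² − (Σx)² = 998432 − 894916 = 103516; nΣy² − (Σy)² = 253008 − 169744 = 83264
r = -52344 / √(103516 × 83264) = -52344 / 92839.4109 ≈ -0.564

-0.564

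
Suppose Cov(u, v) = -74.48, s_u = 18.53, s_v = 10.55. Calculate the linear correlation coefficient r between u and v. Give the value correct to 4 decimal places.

r = Cov(u,v) / (s_u · s_v) = -74.48 / (18.53 × 10.55)
  = -74.48 / 195.4915 ≈ -0.3810

-0.3810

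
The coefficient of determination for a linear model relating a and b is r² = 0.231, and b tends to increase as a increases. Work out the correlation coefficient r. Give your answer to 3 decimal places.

|r| = √0.231 = 0.481
The association is positive, so r = 0.481.

0.481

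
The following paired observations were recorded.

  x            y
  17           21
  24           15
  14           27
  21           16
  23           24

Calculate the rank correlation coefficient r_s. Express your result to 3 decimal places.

Rank x: 2, 5, 1, 3, 4
Rank y: 3, 1, 5, 2, 4
d = rank(x) − rank(y): -1, 4, -4, 1, 0; Σd² = 34
ρ = 1 − 6Σd² / [n(n²−1)] = 1 − 6×34 / (5×24) = 1 − 204/120 ≈ -0.700

-0.700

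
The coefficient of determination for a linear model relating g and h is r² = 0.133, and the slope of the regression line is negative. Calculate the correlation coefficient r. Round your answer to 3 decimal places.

|r| = √0.133 = 0.365
The association is negative, so r = −0.365.

-0.365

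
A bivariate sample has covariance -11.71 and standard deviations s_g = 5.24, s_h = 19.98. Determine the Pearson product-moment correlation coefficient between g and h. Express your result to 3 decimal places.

r = Cov(g,h) / (s_g · s_h) = -11.71 / (5.24 × 19.98)
  = -11.71 / 104.6952 ≈ -0.112

-0.112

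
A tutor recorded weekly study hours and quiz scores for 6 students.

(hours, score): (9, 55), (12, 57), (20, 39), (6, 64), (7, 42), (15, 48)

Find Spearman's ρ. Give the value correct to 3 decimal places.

-0.600

Rank hours: 3, 4, 6, 1, 2, 5
Rank score: 4, 5, 1, 6, 2, 3
d = rank(hours) − rank(score): -1, -1, 5, -5, 0, 2; Σd² = 56
ρ = 1 − 6Σd² / [n(n²−1)] = 1 − 6×56 / (6×35) = 1 − 336/210 ≈ -0.600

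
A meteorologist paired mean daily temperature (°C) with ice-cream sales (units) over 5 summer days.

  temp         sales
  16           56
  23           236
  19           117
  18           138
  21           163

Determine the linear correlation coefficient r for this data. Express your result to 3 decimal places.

n = 5, Σx = 97, Σy = 710, Σx² = 1911, Σy² = 118134, Σxy = 14454
nΣxy − ΣxΣy = 72270 − 68870 = 3400
nΣx² − (Σx)² = 9555 − 9409 = 146; nΣy² − (Σy)² = 590670 − 504100 = 86570
r = 3400 / √(146 × 86570) = 3400 / 3555.1681 ≈ 0.956

0.956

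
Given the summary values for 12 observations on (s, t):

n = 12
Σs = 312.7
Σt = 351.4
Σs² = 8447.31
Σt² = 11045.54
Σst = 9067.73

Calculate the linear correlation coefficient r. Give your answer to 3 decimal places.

r = (nΣst − ΣsΣt) / √[(nΣs² − (Σs)²)(nΣt² − (Σt)²)]
Numerator: 12×9067.73 − 312.7×351.4 = -1070.02
Denominator: √[(101367.72 − 97781.29)(132546.48 − 123481.96)] = √[3586.43 × 9064.52] = 5701.6898
r = -1070.02 / 5701.6898 ≈ -0.188

-0.188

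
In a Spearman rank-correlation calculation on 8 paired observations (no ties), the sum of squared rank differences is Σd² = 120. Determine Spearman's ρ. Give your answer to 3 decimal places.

-0.429

ρ = 1 − 6Σd² / [n(n²−1)] = 1 − 6×120 / (8×63)
  = 1 − 720/504 = 1 − 1.4286 ≈ -0.429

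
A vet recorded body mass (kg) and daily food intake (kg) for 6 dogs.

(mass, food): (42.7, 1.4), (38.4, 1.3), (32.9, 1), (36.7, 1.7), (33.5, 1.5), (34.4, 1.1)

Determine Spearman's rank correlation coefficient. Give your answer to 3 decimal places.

0.371

Rank mass: 6, 5, 1, 4, 2, 3
Rank food: 4, 3, 1, 6, 5, 2
d = rank(mass) − rank(food): 2, 2, 0, -2, -3, 1; Σd² = 22
ρ = 1 − 6Σd² / [n(n²−1)] = 1 − 6×22 / (6×35) = 1 − 132/210 ≈ 0.371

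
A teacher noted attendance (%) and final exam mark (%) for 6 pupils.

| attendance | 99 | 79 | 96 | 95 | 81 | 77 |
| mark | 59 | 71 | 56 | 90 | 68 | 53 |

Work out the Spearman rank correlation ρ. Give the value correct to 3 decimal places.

Rank attendance: 6, 2, 5, 4, 3, 1
Rank mark: 3, 5, 2, 6, 4, 1
d = rank(attendance) − rank(mark): 3, -3, 3, -2, -1, 0; Σd² = 32
ρ = 1 − 6Σd² / [n(n²−1)] = 1 − 6×32 / (6×35) = 1 − 192/210 ≈ 0.086

0.086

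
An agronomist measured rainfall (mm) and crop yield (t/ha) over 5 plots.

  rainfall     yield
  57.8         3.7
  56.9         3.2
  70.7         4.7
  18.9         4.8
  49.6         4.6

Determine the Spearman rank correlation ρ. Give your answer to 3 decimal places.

-0.300

Rank rainfall: 4, 3, 5, 1, 2
Rank yield: 2, 1, 4, 5, 3
d = rank(rainfall) − rank(yield): 2, 2, 1, -4, -1; Σd² = 26
ρ = 1 − 6Σd² / [n(n²−1)] = 1 − 6×26 / (5×24) = 1 − 156/120 ≈ -0.300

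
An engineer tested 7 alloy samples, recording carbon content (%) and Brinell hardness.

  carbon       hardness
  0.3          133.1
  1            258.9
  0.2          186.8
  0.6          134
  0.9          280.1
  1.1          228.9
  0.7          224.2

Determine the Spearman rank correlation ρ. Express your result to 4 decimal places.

0.7500

Rank carbon: 2, 6, 1, 3, 5, 7, 4
Rank hardness: 1, 6, 3, 2, 7, 5, 4
d = rank(carbon) − rank(hardness): 1, 0, -2, 1, -2, 2, 0; Σd² = 14
ρ = 1 − 6Σd² / [n(n²−1)] = 1 − 6×14 / (7×48) = 1 − 84/336 ≈ 0.7500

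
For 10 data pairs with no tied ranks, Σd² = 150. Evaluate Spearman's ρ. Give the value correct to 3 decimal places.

ρ = 1 − 6Σd² / [n(n²−1)] = 1 − 6×150 / (10×99)
  = 1 − 900/990 = 1 − 0.9091 ≈ 0.091

0.091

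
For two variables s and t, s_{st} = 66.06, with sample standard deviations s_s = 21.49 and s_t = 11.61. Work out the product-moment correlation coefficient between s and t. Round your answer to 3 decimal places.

0.265

r = Cov(s,t) / (s_s · s_t) = 66.06 / (21.49 × 11.61)
  = 66.06 / 249.4989 ≈ 0.265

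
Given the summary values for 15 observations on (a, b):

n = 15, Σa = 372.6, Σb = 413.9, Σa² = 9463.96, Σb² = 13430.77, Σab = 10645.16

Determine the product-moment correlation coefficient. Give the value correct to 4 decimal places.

0.5620

r = (nΣab − ΣaΣb) / √[(nΣa² − (Σa)²)(nΣb² − (Σb)²)]
Numerator: 15×10645.16 − 372.6×413.9 = 5458.26
Denominator: √[(141959.4 − 138830.76)(201461.55 − 171313.21)] = √[3128.64 × 30148.34] = 9712.0185
r = 5458.26 / 9712.0185 ≈ 0.5620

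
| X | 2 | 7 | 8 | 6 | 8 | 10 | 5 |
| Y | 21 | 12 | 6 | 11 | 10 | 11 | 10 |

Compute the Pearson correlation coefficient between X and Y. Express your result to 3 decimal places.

-0.740

n = 7, ΣX = 46, ΣY = 81, ΣX² = 342, ΣY² = 1063, ΣXY = 480
nΣXY − ΣXΣY = 3360 − 3726 = -366
nΣX² − (ΣX)² = 2394 − 2116 = 278; nΣY² − (ΣY)² = 7441 − 6561 = 880
r = -366 / √(278 × 880) = -366 / 494.6110 ≈ -0.740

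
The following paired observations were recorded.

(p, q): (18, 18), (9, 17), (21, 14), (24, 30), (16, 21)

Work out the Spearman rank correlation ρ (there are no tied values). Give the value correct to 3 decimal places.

Rank p: 3, 1, 4, 5, 2
Rank q: 3, 2, 1, 5, 4
d = rank(p) − rank(q): 0, -1, 3, 0, -2; Σd² = 14
ρ = 1 − 6Σd² / [n(n²−1)] = 1 − 6×14 / (5×24) = 1 − 84/120 ≈ 0.300

0.300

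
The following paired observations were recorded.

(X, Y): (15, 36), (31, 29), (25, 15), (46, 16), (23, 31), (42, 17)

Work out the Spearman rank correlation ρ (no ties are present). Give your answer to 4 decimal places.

-0.6571

Rank X: 1, 4, 3, 6, 2, 5
Rank Y: 6, 4, 1, 2, 5, 3
d = rank(X) − rank(Y): -5, 0, 2, 4, -3, 2; Σd² = 58
ρ = 1 − 6Σd² / [n(n²−1)] = 1 − 6×58 / (6×35) = 1 − 348/210 ≈ -0.6571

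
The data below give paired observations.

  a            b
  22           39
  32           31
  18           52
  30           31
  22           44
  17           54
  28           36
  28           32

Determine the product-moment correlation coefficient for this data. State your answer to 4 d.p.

n = 8, Σa = 197, Σb = 319, Σa² = 5073, Σb² = 13319, Σab = 7506
nΣab − ΣaΣb = 60048 − 62843 = -2795
nΣa² − (Σa)² = 40584 − 38809 = 1775; nΣb² − (Σb)² = 106552 − 101761 = 4791
r = -2795 / √(1775 × 4791) = -2795 / 2916.1661 ≈ -0.9585

-0.9585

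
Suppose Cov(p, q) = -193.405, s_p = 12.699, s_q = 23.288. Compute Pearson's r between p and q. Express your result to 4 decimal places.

-0.6540

r = Cov(p,q) / (s_p · s_q) = -193.405 / (12.699 × 23.288)
  = -193.405 / 295.7343 ≈ -0.6540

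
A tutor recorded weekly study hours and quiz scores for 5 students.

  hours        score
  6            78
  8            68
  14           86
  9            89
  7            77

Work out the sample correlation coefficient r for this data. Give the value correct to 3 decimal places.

0.521

n = 5, Σx = 44, Σy = 398, Σx² = 426, Σy² = 31954, Σxy = 3556
nΣxy − ΣxΣy = 17780 − 17512 = 268
nΣx² − (Σx)² = 2130 − 1936 = 194; nΣy² − (Σy)² = 159770 − 158404 = 1366
r = 268 / √(194 × 1366) = 268 / 514.7854 ≈ 0.521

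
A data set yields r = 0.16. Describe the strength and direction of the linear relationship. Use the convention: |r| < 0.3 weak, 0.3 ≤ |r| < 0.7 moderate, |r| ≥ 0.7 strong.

r = 0.16 > 0 so the relationship is positive.
|r| = 0.16, which falls in the weak range.

weak positive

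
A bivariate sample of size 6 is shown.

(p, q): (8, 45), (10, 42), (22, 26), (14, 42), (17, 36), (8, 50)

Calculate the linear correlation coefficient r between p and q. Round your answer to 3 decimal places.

n = 6, Σp = 79, Σq = 241, Σp² = 1197, Σq² = 10025, Σpq = 2952
nΣpq − ΣpΣq = 17712 − 19039 = -1327
nΣp² − (Σp)² = 7182 − 6241 = 941; nΣq² − (Σq)² = 60150 − 58081 = 2069
r = -1327 / √(941 × 2069) = -1327 / 1395.3240 ≈ -0.951

-0.951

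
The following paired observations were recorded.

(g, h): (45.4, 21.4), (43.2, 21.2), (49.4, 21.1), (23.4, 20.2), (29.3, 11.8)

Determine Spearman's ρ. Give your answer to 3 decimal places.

Rank g: 4, 3, 5, 1, 2
Rank h: 5, 4, 3, 2, 1
d = rank(g) − rank(h): -1, -1, 2, -1, 1; Σd² = 8
ρ = 1 − 6Σd² / [n(n²−1)] = 1 − 6×8 / (5×24) = 1 − 48/120 ≈ 0.600

0.600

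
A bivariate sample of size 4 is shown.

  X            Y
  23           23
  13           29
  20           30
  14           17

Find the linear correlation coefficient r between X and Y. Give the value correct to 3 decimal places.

n = 4, ΣX = 70, ΣY = 99, ΣX² = 1294, ΣY² = 2559, ΣXY = 1744
nΣXY − ΣXΣY = 6976 − 6930 = 46
nΣX² − (ΣX)² = 5176 − 4900 = 276; nΣY² − (ΣY)² = 10236 − 9801 = 435
r = 46 / √(276 × 435) = 46 / 346.4968 ≈ 0.133

0.133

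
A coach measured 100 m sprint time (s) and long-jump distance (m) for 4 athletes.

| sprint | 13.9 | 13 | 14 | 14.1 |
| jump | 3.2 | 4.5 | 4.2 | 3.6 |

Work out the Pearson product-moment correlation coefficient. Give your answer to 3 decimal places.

n = 4, Σx = 55, Σy = 15.5, Σx² = 757.02, Σy² = 61.09, Σxy = 212.54
nΣxy − ΣxΣy = 850.16 − 852.5 = -2.34
nΣx² − (Σx)² = 3028.08 − 3025 = 3.08; nΣy² − (Σy)² = 244.36 − 240.25 = 4.11
r = -2.34 / √(3.08 × 4.11) = -2.34 / 3.5579 ≈ -0.658

-0.658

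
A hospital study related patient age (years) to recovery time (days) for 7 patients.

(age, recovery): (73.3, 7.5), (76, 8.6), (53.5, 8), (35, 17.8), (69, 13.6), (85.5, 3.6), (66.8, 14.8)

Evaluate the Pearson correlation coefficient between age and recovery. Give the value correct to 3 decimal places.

n = 7, Σx = 459.1, Σy = 73.9, Σx² = 31769.63, Σy² = 928.01, Σxy = 4489.19
nΣxy − ΣxΣy = 31424.33 − 33927.49 = -2503.16
nΣx² − (Σx)² = 222387.41 − 210772.81 = 11614.6; nΣy² − (Σy)² = 6496.07 − 5461.21 = 1034.86
r = -2503.16 / √(11614.6 × 1034.86) = -2503.16 / 3466.9129 ≈ -0.722

-0.722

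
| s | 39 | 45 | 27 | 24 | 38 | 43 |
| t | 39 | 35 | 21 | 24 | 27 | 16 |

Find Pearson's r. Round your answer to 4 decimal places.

n = 6, Σs = 216, Σt = 162, Σs² = 8144, Σt² = 4748, Σst = 5953
nΣst − ΣsΣt = 35718 − 34992 = 726
nΣs² − (Σs)² = 48864 − 46656 = 2208; nΣt² − (Σt)² = 28488 − 26244 = 2244
r = 726 / √(2208 × 2244) = 726 / 2225.9272 ≈ 0.3262

0.3262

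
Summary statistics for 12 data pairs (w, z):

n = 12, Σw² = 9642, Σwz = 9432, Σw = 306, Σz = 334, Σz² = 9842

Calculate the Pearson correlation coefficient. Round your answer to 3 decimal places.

r = (nΣwz − ΣwΣz) / √[(nΣw² − (Σw)²)(nΣz² − (Σz)²)]
Numerator: 12×9432 − 306×334 = 10980
Denominator: √[(115704 − 93636)(118104 − 111556)] = √[22068 × 6548] = 12020.8679
r = 10980 / 12020.8679 ≈ 0.913

0.913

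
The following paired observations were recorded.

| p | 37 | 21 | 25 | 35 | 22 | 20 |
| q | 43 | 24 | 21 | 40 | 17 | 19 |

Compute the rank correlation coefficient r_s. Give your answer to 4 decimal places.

0.7143

Rank p: 6, 2, 4, 5, 3, 1
Rank q: 6, 4, 3, 5, 1, 2
d = rank(p) − rank(q): 0, -2, 1, 0, 2, -1; Σd² = 10
ρ = 1 − 6Σd² / [n(n²−1)] = 1 − 6×10 / (6×35) = 1 − 60/210 ≈ 0.7143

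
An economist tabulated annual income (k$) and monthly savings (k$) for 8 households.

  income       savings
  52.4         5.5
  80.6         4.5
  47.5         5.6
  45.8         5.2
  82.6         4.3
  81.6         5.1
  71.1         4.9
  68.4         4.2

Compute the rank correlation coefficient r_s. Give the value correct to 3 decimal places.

-0.619

Rank income: 3, 6, 2, 1, 8, 7, 5, 4
Rank savings: 7, 3, 8, 6, 2, 5, 4, 1
d = rank(income) − rank(savings): -4, 3, -6, -5, 6, 2, 1, 3; Σd² = 136
ρ = 1 − 6Σd² / [n(n²−1)] = 1 − 6×136 / (8×63) = 1 − 816/504 ≈ -0.619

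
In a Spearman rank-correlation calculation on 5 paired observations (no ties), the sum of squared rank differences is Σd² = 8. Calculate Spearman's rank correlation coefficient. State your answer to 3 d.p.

ρ = 1 − 6Σd² / [n(n²−1)] = 1 − 6×8 / (5×24)
  = 1 − 48/120 = 1 − 0.4000 ≈ 0.600

0.600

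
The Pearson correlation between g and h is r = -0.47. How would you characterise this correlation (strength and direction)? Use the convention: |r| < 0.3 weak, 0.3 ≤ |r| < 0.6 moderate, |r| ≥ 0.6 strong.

moderate negative

r = -0.47 < 0 so the relationship is negative.
|r| = 0.47, which falls in the moderate range.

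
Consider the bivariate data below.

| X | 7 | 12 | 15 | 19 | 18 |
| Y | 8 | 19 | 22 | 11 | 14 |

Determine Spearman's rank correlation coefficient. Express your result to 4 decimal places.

0.1000

Rank X: 1, 2, 3, 5, 4
Rank Y: 1, 4, 5, 2, 3
d = rank(X) − rank(Y): 0, -2, -2, 3, 1; Σd² = 18
ρ = 1 − 6Σd² / [n(n²−1)] = 1 − 6×18 / (5×24) = 1 − 108/120 ≈ 0.1000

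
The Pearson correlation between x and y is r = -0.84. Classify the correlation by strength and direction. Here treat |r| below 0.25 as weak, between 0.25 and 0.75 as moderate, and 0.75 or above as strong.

strong negative

r = -0.84 < 0 so the relationship is negative.
|r| = 0.84, which falls in the strong range.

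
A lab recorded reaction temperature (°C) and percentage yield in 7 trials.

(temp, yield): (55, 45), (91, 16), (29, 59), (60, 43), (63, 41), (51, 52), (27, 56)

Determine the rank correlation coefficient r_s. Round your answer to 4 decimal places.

Rank temp: 4, 7, 2, 5, 6, 3, 1
Rank yield: 4, 1, 7, 3, 2, 5, 6
d = rank(temp) − rank(yield): 0, 6, -5, 2, 4, -2, -5; Σd² = 110
ρ = 1 − 6Σd² / [n(n²−1)] = 1 − 6×110 / (7×48) = 1 − 660/336 ≈ -0.9643

-0.9643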